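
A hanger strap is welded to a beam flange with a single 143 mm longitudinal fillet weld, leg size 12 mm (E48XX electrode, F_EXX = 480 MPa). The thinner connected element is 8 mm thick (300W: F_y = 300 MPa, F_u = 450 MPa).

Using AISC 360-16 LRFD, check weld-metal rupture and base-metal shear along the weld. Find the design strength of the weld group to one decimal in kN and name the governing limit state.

Weld metal: throat = 0.707×12 = 8.484 mm, L = 143 mm. φR_n = 0.75 × 0.6 × 480 × 8.484 × 143 = 262.1 kN.
Base metal shear (8 mm plate): yield φR_n = 1.0×0.6×300×8×143 = 205.9 kN; rupture φR_n = 0.75×0.6×450×8×143 = 231.7 kN; take 205.9 kN (yield).
Governing: min(262.1, 205.9) = 205.9 kN → base-metal shear.

205.9 kN (base-metal shear governs)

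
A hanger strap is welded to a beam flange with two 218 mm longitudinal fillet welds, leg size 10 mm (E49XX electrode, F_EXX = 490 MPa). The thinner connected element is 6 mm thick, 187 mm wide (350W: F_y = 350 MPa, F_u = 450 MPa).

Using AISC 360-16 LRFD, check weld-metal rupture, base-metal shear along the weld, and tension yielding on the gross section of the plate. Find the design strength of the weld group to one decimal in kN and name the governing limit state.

353.4 kN (gross-section yield governs)

Weld metal: throat = 0.707×10 = 7.07 mm, L = 2×218 = 436 mm. φR_n = 0.75 × 0.6 × 490 × 7.07 × 436 = 679.7 kN.
Base metal shear (6 mm plate): yield φR_n = 1.0×0.6×350×6×436 = 549.4 kN; rupture φR_n = 0.75×0.6×450×6×436 = 529.7 kN; take 529.7 kN (rupture).
Tension yield (gross): A_g = 187×6 = 1122 mm². φR_n = 0.90 × 350 × 1122 = 353.4 kN.
Governing: min(679.7, 529.7, 353.4) = 353.4 kN → gross-section yield.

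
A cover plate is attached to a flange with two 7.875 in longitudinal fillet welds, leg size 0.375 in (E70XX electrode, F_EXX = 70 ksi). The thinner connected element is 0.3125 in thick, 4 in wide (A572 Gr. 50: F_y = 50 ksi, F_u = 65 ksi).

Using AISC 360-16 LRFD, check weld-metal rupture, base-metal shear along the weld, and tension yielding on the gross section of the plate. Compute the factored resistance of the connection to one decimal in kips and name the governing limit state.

56.3 kips (gross-section yield governs)

Weld metal: throat = 0.707×0.375 = 0.26513 in, L = 2×7.875 = 15.75 in. φR_n = 0.75 × 0.6 × 70 × 0.26513 × 15.75 = 131.5 kips.
Base metal shear (0.3125 in plate): yield φR_n = 1.0×0.6×50×0.3125×15.75 = 147.7 kips; rupture φR_n = 0.75×0.6×65×0.3125×15.75 = 144.0 kips; take 144.0 kips (rupture).
Tension yield (gross): A_g = 4×0.3125 = 1.25 in². φR_n = 0.90 × 50 × 1.25 = 56.3 kips.
Governing: min(131.5, 144.0, 56.3) = 56.3 kips → gross-section yield.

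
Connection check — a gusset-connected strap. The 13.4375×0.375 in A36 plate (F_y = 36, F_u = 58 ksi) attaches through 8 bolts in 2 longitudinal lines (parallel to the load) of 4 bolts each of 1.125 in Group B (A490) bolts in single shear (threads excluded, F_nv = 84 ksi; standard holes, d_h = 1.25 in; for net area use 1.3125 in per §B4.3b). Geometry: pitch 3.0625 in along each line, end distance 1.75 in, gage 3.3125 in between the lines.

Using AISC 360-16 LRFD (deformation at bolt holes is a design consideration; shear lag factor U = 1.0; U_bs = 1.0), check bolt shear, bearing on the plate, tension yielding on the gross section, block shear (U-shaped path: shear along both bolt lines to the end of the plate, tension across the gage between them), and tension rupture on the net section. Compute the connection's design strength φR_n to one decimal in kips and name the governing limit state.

Bolt shear: A_b = π(1.125)²/4 = 0.99402 in². φR_n = 0.75 × 84 × 0.99402 × 8 × 1 = 501.0 kips.
Bearing (0.375 in plate, F_u = 58 ksi): end bolts L_c = 1.75 − 1.25/2 = 1.125, R_n = min(1.2×1.125×0.375×58, 2.4×1.125×0.375×58) = 29.363 kips/bolt; interior L_c = 3.0625 − 1.25 = 1.8125, R_n = 47.306 kips/bolt. φR_n = 0.75 × (2×29.363 + 6×47.306) = 256.9 kips.
Tension yield (gross): A_g = 13.4375×0.375 = 5.0391 in². φR_n = 0.90 × 36 × 5.0391 = 163.3 kips.
Block shear: shear path 2×[1.75+3×3.0625] = 2×10.9375 in, A_gv = 8.2031, A_nv = 2×(10.9375 − 3.5×1.3125)×0.375 = 4.7578 in²; tension across gage: (3.3125 − 1×1.3125)×0.375 = 0.75 in². R_n = min(0.6×58×4.7578, 0.6×36×8.2031) + 1.0×58×0.75 = min(165.57, 177.19) + 43.5 = 209.07 kips. φR_n = 0.75 × 209.07 = 156.8 kips.
Tension rupture (net): A_n = (13.4375 − 2×1.3125)×0.375 = 4.0547 in² (U = 1.0, A_e = A_n). φR_n = 0.75 × 58 × 4.0547 = 176.4 kips.
Governing: min(501.0, 256.9, 163.3, 156.8, 176.4) = 156.8 kips → block shear.

156.8 kips (block shear governs)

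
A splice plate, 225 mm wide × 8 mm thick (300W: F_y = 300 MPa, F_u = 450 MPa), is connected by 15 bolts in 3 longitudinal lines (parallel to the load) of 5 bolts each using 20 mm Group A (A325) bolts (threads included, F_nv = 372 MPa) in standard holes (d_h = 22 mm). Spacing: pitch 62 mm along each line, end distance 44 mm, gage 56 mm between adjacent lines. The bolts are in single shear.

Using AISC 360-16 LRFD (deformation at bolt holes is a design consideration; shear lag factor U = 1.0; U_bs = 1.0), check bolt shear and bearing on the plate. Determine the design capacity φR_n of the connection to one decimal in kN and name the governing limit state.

1314.8 kN (bolt shear governs)

Bolt shear: A_b = π(20)²/4 = 314.16 mm². φR_n = 0.75 × 372 × 314.16 × 15 × 1 = 1314.8 kN.
Bearing (8 mm plate, F_u = 450 MPa): end bolts L_c = 44 − 22/2 = 33, R_n = min(1.2×33×8×450, 2.4×20×8×450) = 142.56 kN/bolt; interior L_c = 62 − 22 = 40, R_n = 172.8 kN/bolt. φR_n = 0.75 × (3×142.56 + 12×172.8) = 1876.0 kN.
Governing: min(1314.8, 1876.0) = 1314.8 kN → bolt shear.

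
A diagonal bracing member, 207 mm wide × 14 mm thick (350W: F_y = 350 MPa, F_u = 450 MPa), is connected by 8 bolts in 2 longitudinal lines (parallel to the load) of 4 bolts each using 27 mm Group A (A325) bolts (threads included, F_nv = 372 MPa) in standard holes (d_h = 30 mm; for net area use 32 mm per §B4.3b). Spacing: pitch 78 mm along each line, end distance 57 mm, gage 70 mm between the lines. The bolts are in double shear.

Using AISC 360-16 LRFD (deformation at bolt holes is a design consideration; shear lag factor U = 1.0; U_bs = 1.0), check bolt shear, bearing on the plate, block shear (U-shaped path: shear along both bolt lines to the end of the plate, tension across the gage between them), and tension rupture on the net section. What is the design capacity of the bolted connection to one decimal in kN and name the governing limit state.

675.7 kN (net-section rupture governs)

Bolt shear: A_b = π(27)²/4 = 572.56 mm². φR_n = 0.75 × 372 × 572.56 × 8 × 2 = 2555.9 kN.
Bearing (14 mm plate, F_u = 450 MPa): end bolts L_c = 57 − 30/2 = 42, R_n = min(1.2×42×14×450, 2.4×27×14×450) = 317.52 kN/bolt; interior L_c = 78 − 30 = 48, R_n = 362.88 kN/bolt. φR_n = 0.75 × (2×317.52 + 6×362.88) = 2109.2 kN.
Block shear: shear path 2×[57+3×78] = 2×291 mm, A_gv = 8148, A_nv = 2×(291 − 3.5×32)×14 = 5012 mm²; tension across gage: (70 − 1×32)×14 = 532 mm². R_n = min(0.6×450×5012, 0.6×350×8148) + 1.0×450×532 = min(1353.2, 1711.1) + 239.4 = 1592.6 kN. φR_n = 0.75 × 1592.6 = 1194.5 kN.
Tension rupture (net): A_n = (207 − 2×32)×14 = 2002 mm² (U = 1.0, A_e = A_n). φR_n = 0.75 × 450 × 2002 = 675.7 kN.
Governing: min(2555.9, 2109.2, 1194.5, 675.7) = 675.7 kN → net-section rupture.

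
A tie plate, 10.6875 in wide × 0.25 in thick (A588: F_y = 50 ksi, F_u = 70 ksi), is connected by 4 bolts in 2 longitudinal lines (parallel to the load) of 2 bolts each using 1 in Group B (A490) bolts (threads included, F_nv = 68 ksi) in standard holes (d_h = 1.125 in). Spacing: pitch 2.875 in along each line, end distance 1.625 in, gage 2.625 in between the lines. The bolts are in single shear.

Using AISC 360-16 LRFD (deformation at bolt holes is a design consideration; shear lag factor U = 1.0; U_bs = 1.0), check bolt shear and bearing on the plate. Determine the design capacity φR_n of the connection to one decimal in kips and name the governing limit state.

88.6 kips (bearing governs)

Bolt shear: A_b = π(1)²/4 = 0.7854 in². φR_n = 0.75 × 68 × 0.7854 × 4 × 1 = 160.2 kips.
Bearing (0.25 in plate, F_u = 70 ksi): end bolts L_c = 1.625 − 1.125/2 = 1.0625, R_n = min(1.2×1.0625×0.25×70, 2.4×1×0.25×70) = 22.313 kips/bolt; interior L_c = 2.875 − 1.125 = 1.75, R_n = 36.75 kips/bolt. φR_n = 0.75 × (2×22.313 + 2×36.75) = 88.6 kips.
Governing: min(160.2, 88.6) = 88.6 kips → bearing.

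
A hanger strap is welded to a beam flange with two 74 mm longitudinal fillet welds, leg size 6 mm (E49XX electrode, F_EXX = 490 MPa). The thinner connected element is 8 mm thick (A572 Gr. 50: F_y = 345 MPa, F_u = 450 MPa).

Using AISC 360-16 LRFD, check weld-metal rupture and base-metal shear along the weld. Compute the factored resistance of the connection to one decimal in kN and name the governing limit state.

138.4 kN (weld metal governs)

Weld metal: throat = 0.707×6 = 4.242 mm, L = 2×74 = 148 mm. φR_n = 0.75 × 0.6 × 490 × 4.242 × 148 = 138.4 kN.
Base metal shear (8 mm plate): yield φR_n = 1.0×0.6×345×8×148 = 245.1 kN; rupture φR_n = 0.75×0.6×450×8×148 = 239.8 kN; take 239.8 kN (rupture).
Governing: min(138.4, 239.8) = 138.4 kN → weld metal.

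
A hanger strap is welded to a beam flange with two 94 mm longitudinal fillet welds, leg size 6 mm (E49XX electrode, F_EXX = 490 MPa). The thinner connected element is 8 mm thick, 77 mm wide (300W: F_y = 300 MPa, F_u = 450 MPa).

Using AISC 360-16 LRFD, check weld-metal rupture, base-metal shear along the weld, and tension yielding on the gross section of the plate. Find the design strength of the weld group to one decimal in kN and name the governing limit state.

166.3 kN (gross-section yield governs)

Weld metal: throat = 0.707×6 = 4.242 mm, L = 2×94 = 188 mm. φR_n = 0.75 × 0.6 × 490 × 4.242 × 188 = 175.8 kN.
Base metal shear (8 mm plate): yield φR_n = 1.0×0.6×300×8×188 = 270.7 kN; rupture φR_n = 0.75×0.6×450×8×188 = 304.6 kN; take 270.7 kN (yield).
Tension yield (gross): A_g = 77×8 = 616 mm². φR_n = 0.90 × 300 × 616 = 166.3 kN.
Governing: min(175.8, 270.7, 166.3) = 166.3 kN → gross-section yield.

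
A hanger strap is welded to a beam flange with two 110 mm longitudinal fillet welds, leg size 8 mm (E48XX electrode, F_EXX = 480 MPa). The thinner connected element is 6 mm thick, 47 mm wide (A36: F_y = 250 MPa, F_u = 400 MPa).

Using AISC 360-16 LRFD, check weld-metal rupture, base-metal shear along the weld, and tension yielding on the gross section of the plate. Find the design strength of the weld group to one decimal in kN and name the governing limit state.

Weld metal: throat = 0.707×8 = 5.656 mm, L = 2×110 = 220 mm. φR_n = 0.75 × 0.6 × 480 × 5.656 × 220 = 268.8 kN.
Base metal shear (6 mm plate): yield φR_n = 1.0×0.6×250×6×220 = 198.0 kN; rupture φR_n = 0.75×0.6×400×6×220 = 237.6 kN; take 198.0 kN (yield).
Tension yield (gross): A_g = 47×6 = 282 mm². φR_n = 0.90 × 250 × 282 = 63.5 kN.
Governing: min(268.8, 198.0, 63.5) = 63.5 kN → gross-section yield.

63.5 kN (gross-section yield governs)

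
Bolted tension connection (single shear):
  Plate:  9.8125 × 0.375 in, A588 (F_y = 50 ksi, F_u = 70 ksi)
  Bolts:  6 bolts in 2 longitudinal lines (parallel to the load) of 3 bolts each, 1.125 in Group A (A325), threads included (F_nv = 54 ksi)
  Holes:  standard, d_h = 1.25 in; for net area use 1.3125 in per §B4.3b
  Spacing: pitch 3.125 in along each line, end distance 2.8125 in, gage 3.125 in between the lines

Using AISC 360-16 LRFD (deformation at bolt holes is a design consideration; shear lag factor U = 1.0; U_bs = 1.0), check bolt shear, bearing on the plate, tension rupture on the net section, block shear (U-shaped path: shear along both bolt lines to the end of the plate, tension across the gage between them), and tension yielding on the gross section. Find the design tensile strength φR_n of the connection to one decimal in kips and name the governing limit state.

141.5 kips (net-section rupture governs)

Bolt shear: A_b = π(1.125)²/4 = 0.99402 in². φR_n = 0.75 × 54 × 0.99402 × 6 × 1 = 241.5 kips.
Bearing (0.375 in plate, F_u = 70 ksi): end bolts L_c = 2.8125 − 1.25/2 = 2.1875, R_n = min(1.2×2.1875×0.375×70, 2.4×1.125×0.375×70) = 68.906 kips/bolt; interior L_c = 3.125 − 1.25 = 1.875, R_n = 59.063 kips/bolt. φR_n = 0.75 × (2×68.906 + 4×59.063) = 280.5 kips.
Tension rupture (net): A_n = (9.8125 − 2×1.3125)×0.375 = 2.6953 in² (U = 1.0, A_e = A_n). φR_n = 0.75 × 70 × 2.6953 = 141.5 kips.
Block shear: shear path 2×[2.8125+2×3.125] = 2×9.0625 in, A_gv = 6.7969, A_nv = 2×(9.0625 − 2.5×1.3125)×0.375 = 4.3359 in²; tension across gage: (3.125 − 1×1.3125)×0.375 = 0.67969 in². R_n = min(0.6×70×4.3359, 0.6×50×6.7969) + 1.0×70×0.67969 = min(182.11, 203.91) + 47.578 = 229.69 kips. φR_n = 0.75 × 229.69 = 172.3 kips.
Tension yield (gross): A_g = 9.8125×0.375 = 3.6797 in². φR_n = 0.90 × 50 × 3.6797 = 165.6 kips.
Governing: min(241.5, 280.5, 141.5, 172.3, 165.6) = 141.5 kips → net-section rupture.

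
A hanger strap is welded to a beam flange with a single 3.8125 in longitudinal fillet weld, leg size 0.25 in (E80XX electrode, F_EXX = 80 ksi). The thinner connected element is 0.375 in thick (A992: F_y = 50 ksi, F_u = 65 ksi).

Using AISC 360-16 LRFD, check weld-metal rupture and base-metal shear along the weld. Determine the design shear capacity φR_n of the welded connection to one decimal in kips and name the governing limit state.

24.3 kips (weld metal governs)

Weld metal: throat = 0.707×0.25 = 0.17675 in, L = 3.8125 in. φR_n = 0.75 × 0.6 × 80 × 0.17675 × 3.8125 = 24.3 kips.
Base metal shear (0.375 in plate): yield φR_n = 1.0×0.6×50×0.375×3.8125 = 42.9 kips; rupture φR_n = 0.75×0.6×65×0.375×3.8125 = 41.8 kips; take 41.8 kips (rupture).
Governing: min(24.3, 41.8) = 24.3 kips → weld metal.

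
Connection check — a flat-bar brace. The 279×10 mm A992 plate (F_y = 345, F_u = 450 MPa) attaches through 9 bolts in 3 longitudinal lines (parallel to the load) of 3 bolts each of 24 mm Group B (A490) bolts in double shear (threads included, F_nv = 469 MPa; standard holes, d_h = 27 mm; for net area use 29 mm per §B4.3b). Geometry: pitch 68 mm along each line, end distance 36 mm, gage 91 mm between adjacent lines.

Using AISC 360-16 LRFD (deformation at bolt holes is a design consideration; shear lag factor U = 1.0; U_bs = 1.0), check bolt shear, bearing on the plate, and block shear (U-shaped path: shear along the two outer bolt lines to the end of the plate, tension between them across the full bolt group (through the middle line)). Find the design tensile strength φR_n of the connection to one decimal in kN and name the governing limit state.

821.5 kN (block shear governs)

Bolt shear: A_b = π(24)²/4 = 452.39 mm². φR_n = 0.75 × 469 × 452.39 × 9 × 2 = 2864.3 kN.
Bearing (10 mm plate, F_u = 450 MPa): end bolts L_c = 36 − 27/2 = 22.5, R_n = min(1.2×22.5×10×450, 2.4×24×10×450) = 121.5 kN/bolt; interior L_c = 68 − 27 = 41, R_n = 221.4 kN/bolt. φR_n = 0.75 × (3×121.5 + 6×221.4) = 1269.7 kN.
Block shear: shear path 2×[36+2×68] = 2×172 mm, A_gv = 3440, A_nv = 2×(172 − 2.5×29)×10 = 1990 mm²; tension across gage: (182 − 2×29)×10 = 1240 mm². R_n = min(0.6×450×1990, 0.6×345×3440) + 1.0×450×1240 = min(537.3, 712.08) + 558 = 1095.3 kN. φR_n = 0.75 × 1095.3 = 821.5 kN.
Governing: min(2864.3, 1269.7, 821.5) = 821.5 kN → block shear.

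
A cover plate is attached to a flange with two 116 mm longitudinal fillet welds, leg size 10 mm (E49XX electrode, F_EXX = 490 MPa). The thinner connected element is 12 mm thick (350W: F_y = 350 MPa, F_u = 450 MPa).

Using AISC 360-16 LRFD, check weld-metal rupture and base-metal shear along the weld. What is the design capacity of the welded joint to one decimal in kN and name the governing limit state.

Weld metal: throat = 0.707×10 = 7.07 mm, L = 2×116 = 232 mm. φR_n = 0.75 × 0.6 × 490 × 7.07 × 232 = 361.7 kN.
Base metal shear (12 mm plate): yield φR_n = 1.0×0.6×350×12×232 = 584.6 kN; rupture φR_n = 0.75×0.6×450×12×232 = 563.8 kN; take 563.8 kN (rupture).
Governing: min(361.7, 563.8) = 361.7 kN → weld metal.

361.7 kN (weld metal governs)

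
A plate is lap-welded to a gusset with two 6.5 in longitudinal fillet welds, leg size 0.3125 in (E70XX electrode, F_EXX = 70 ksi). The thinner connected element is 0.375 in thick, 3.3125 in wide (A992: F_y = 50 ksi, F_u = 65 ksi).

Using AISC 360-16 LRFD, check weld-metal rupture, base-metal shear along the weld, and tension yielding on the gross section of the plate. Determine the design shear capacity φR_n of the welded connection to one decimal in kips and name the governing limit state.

55.9 kips (gross-section yield governs)

Weld metal: throat = 0.707×0.3125 = 0.22094 in, L = 2×6.5 = 13 in. φR_n = 0.75 × 0.6 × 70 × 0.22094 × 13 = 90.5 kips.
Base metal shear (0.375 in plate): yield φR_n = 1.0×0.6×50×0.375×13 = 146.3 kips; rupture φR_n = 0.75×0.6×65×0.375×13 = 142.6 kips; take 142.6 kips (rupture).
Tension yield (gross): A_g = 3.3125×0.375 = 1.2422 in². φR_n = 0.90 × 50 × 1.2422 = 55.9 kips.
Governing: min(90.5, 142.6, 55.9) = 55.9 kips → gross-section yield.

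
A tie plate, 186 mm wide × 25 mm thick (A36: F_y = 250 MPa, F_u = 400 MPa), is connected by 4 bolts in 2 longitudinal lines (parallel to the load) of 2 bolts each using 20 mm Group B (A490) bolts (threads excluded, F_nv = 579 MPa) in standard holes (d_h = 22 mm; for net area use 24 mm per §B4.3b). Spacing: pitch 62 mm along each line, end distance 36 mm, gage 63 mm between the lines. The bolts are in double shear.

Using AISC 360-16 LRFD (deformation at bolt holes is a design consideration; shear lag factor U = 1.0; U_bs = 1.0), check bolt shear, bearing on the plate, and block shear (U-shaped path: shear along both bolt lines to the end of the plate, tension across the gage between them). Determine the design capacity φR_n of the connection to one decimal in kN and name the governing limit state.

843.8 kN (block shear governs)

Bolt shear: A_b = π(20)²/4 = 314.16 mm². φR_n = 0.75 × 579 × 314.16 × 4 × 2 = 1091.4 kN.
Bearing (25 mm plate, F_u = 400 MPa): end bolts L_c = 36 − 22/2 = 25, R_n = min(1.2×25×25×400, 2.4×20×25×400) = 300 kN/bolt; interior L_c = 62 − 22 = 40, R_n = 480 kN/bolt. φR_n = 0.75 × (2×300 + 2×480) = 1170.0 kN.
Block shear: shear path 2×[36+1×62] = 2×98 mm, A_gv = 4900, A_nv = 2×(98 − 1.5×24)×25 = 3100 mm²; tension across gage: (63 − 1×24)×25 = 975 mm². R_n = min(0.6×400×3100, 0.6×250×4900) + 1.0×400×975 = min(744, 735) + 390 = 1125 kN. φR_n = 0.75 × 1125 = 843.8 kN.
Governing: min(1091.4, 1170.0, 843.8) = 843.8 kN → block shear.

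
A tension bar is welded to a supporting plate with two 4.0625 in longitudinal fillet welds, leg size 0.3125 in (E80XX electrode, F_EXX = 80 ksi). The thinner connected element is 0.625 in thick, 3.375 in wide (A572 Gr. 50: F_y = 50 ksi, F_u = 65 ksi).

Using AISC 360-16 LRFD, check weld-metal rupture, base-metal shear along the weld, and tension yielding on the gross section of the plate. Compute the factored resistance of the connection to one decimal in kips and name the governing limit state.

64.6 kips (weld metal governs)

Weld metal: throat = 0.707×0.3125 = 0.22094 in, L = 2×4.0625 = 8.125 in. φR_n = 0.75 × 0.6 × 80 × 0.22094 × 8.125 = 64.6 kips.
Base metal shear (0.625 in plate): yield φR_n = 1.0×0.6×50×0.625×8.125 = 152.3 kips; rupture φR_n = 0.75×0.6×65×0.625×8.125 = 148.5 kips; take 148.5 kips (rupture).
Tension yield (gross): A_g = 3.375×0.625 = 2.1094 in². φR_n = 0.90 × 50 × 2.1094 = 94.9 kips.
Governing: min(64.6, 148.5, 94.9) = 64.6 kips → weld metal.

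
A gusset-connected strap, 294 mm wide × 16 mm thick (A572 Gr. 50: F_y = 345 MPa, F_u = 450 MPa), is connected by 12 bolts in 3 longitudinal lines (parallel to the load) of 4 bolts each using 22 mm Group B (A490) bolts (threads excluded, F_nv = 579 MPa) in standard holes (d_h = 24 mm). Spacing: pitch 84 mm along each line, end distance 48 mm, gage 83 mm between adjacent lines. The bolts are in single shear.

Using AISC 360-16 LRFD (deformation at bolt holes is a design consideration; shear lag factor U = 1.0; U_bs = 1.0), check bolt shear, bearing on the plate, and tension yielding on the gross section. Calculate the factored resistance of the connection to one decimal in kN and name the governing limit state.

Bolt shear: A_b = π(22)²/4 = 380.13 mm². φR_n = 0.75 × 579 × 380.13 × 12 × 1 = 1980.9 kN.
Bearing (16 mm plate, F_u = 450 MPa): end bolts L_c = 48 − 24/2 = 36, R_n = min(1.2×36×16×450, 2.4×22×16×450) = 311.04 kN/bolt; interior L_c = 84 − 24 = 60, R_n = 380.16 kN/bolt. φR_n = 0.75 × (3×311.04 + 9×380.16) = 3265.9 kN.
Tension yield (gross): A_g = 294×16 = 4704 mm². φR_n = 0.90 × 345 × 4704 = 1460.6 kN.
Governing: min(1980.9, 3265.9, 1460.6) = 1460.6 kN → gross-section yield.

1460.6 kN (gross-section yield governs)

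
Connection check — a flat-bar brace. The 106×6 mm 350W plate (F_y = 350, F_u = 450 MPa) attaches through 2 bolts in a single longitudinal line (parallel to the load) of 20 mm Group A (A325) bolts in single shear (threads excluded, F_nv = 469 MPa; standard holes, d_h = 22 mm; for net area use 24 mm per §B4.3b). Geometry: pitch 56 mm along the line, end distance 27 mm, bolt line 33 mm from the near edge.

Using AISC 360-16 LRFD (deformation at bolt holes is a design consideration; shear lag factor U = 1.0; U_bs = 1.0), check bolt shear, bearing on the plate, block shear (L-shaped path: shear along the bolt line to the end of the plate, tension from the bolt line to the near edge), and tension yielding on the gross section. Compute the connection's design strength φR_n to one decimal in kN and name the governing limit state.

Bolt shear: A_b = π(20)²/4 = 314.16 mm². φR_n = 0.75 × 469 × 314.16 × 2 × 1 = 221.0 kN.
Bearing (6 mm plate, F_u = 450 MPa): end bolts L_c = 27 − 22/2 = 16, R_n = min(1.2×16×6×450, 2.4×20×6×450) = 51.84 kN/bolt; interior L_c = 56 − 22 = 34, R_n = 110.16 kN/bolt. φR_n = 0.75 × (1×51.84 + 1×110.16) = 121.5 kN.
Block shear: shear path 1×[27+1×56] = 1×83 mm, A_gv = 498, A_nv = 1×(83 − 1.5×24)×6 = 282 mm²; tension to near edge: (33 − 0.5×24)×6 = 126 mm². R_n = min(0.6×450×282, 0.6×350×498) + 1.0×450×126 = min(76.14, 104.58) + 56.7 = 132.84 kN. φR_n = 0.75 × 132.84 = 99.6 kN.
Tension yield (gross): A_g = 106×6 = 636 mm². φR_n = 0.90 × 350 × 636 = 200.3 kN.
Governing: min(221.0, 121.5, 99.6, 200.3) = 99.6 kN → block shear.

99.6 kN (block shear governs)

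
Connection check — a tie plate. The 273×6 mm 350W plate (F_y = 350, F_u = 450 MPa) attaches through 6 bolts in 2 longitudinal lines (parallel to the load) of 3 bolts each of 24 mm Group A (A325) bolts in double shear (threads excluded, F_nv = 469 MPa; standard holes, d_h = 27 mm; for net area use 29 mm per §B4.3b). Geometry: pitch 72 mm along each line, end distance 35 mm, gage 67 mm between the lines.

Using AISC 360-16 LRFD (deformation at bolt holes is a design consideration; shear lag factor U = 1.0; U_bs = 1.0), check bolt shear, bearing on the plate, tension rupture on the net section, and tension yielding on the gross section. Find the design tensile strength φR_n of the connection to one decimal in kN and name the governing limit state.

Bolt shear: A_b = π(24)²/4 = 452.39 mm². φR_n = 0.75 × 469 × 452.39 × 6 × 2 = 1909.5 kN.
Bearing (6 mm plate, F_u = 450 MPa): end bolts L_c = 35 − 27/2 = 21.5, R_n = min(1.2×21.5×6×450, 2.4×24×6×450) = 69.66 kN/bolt; interior L_c = 72 − 27 = 45, R_n = 145.8 kN/bolt. φR_n = 0.75 × (2×69.66 + 4×145.8) = 541.9 kN.
Tension rupture (net): A_n = (273 − 2×29)×6 = 1290 mm² (U = 1.0, A_e = A_n). φR_n = 0.75 × 450 × 1290 = 435.4 kN.
Tension yield (gross): A_g = 273×6 = 1638 mm². φR_n = 0.90 × 350 × 1638 = 516.0 kN.
Governing: min(1909.5, 541.9, 435.4, 516.0) = 435.4 kN → net-section rupture.

435.4 kN (net-section rupture governs)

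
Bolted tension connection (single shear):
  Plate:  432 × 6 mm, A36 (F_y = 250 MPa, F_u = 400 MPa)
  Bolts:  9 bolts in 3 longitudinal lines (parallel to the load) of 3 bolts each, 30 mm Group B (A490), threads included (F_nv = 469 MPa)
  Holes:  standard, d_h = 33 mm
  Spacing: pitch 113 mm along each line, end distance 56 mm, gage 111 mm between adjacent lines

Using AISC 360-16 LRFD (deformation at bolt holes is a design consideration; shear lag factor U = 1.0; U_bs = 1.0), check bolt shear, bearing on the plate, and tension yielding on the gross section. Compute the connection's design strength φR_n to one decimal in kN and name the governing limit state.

Bolt shear: A_b = π(30)²/4 = 706.86 mm². φR_n = 0.75 × 469 × 706.86 × 9 × 1 = 2237.7 kN.
Bearing (6 mm plate, F_u = 400 MPa): end bolts L_c = 56 − 33/2 = 39.5, R_n = min(1.2×39.5×6×400, 2.4×30×6×400) = 113.76 kN/bolt; interior L_c = 113 − 33 = 80, R_n = 172.8 kN/bolt. φR_n = 0.75 × (3×113.76 + 6×172.8) = 1033.6 kN.
Tension yield (gross): A_g = 432×6 = 2592 mm². φR_n = 0.90 × 250 × 2592 = 583.2 kN.
Governing: min(2237.7, 1033.6, 583.2) = 583.2 kN → gross-section yield.

583.2 kN (gross-section yield governs)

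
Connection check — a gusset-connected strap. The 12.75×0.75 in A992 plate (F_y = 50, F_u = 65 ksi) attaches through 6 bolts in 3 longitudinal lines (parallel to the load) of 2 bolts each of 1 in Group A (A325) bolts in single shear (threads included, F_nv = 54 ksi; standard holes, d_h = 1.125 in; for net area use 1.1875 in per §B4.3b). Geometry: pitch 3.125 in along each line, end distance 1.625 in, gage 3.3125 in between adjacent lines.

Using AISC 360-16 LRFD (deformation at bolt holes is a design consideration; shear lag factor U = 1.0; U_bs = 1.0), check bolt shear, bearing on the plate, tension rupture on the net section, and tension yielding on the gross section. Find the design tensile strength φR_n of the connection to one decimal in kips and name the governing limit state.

Bolt shear: A_b = π(1)²/4 = 0.7854 in². φR_n = 0.75 × 54 × 0.7854 × 6 × 1 = 190.9 kips.
Bearing (0.75 in plate, F_u = 65 ksi): end bolts L_c = 1.625 − 1.125/2 = 1.0625, R_n = min(1.2×1.0625×0.75×65, 2.4×1×0.75×65) = 62.156 kips/bolt; interior L_c = 3.125 − 1.125 = 2, R_n = 117 kips/bolt. φR_n = 0.75 × (3×62.156 + 3×117) = 403.1 kips.
Tension rupture (net): A_n = (12.75 − 3×1.1875)×0.75 = 6.8906 in² (U = 1.0, A_e = A_n). φR_n = 0.75 × 65 × 6.8906 = 335.9 kips.
Tension yield (gross): A_g = 12.75×0.75 = 9.5625 in². φR_n = 0.90 × 50 × 9.5625 = 430.3 kips.
Governing: min(190.9, 403.1, 335.9, 430.3) = 190.9 kips → bolt shear.

190.9 kips (bolt shear governs)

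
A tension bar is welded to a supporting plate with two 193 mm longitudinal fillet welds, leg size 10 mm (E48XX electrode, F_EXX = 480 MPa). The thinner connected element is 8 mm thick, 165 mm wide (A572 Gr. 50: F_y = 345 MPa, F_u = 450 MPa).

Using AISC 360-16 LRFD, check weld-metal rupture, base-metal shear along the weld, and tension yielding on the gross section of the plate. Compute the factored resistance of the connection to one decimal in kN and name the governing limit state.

409.9 kN (gross-section yield governs)

Weld metal: throat = 0.707×10 = 7.07 mm, L = 2×193 = 386 mm. φR_n = 0.75 × 0.6 × 480 × 7.07 × 386 = 589.5 kN.
Base metal shear (8 mm plate): yield φR_n = 1.0×0.6×345×8×386 = 639.2 kN; rupture φR_n = 0.75×0.6×450×8×386 = 625.3 kN; take 625.3 kN (rupture).
Tension yield (gross): A_g = 165×8 = 1320 mm². φR_n = 0.90 × 345 × 1320 = 409.9 kN.
Governing: min(589.5, 625.3, 409.9) = 409.9 kN → gross-section yield.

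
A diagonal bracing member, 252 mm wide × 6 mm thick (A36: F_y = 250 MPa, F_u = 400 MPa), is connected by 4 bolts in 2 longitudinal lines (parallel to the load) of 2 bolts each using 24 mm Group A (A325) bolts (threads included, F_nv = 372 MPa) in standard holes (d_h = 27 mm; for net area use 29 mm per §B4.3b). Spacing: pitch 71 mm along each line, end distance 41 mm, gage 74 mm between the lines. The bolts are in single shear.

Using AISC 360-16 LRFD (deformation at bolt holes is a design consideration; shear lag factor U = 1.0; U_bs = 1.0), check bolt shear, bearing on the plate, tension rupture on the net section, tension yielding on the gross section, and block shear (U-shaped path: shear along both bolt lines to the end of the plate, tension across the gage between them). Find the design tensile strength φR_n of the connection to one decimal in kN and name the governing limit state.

Bolt shear: A_b = π(24)²/4 = 452.39 mm². φR_n = 0.75 × 372 × 452.39 × 4 × 1 = 504.9 kN.
Bearing (6 mm plate, F_u = 400 MPa): end bolts L_c = 41 − 27/2 = 27.5, R_n = min(1.2×27.5×6×400, 2.4×24×6×400) = 79.2 kN/bolt; interior L_c = 71 − 27 = 44, R_n = 126.72 kN/bolt. φR_n = 0.75 × (2×79.2 + 2×126.72) = 308.9 kN.
Tension rupture (net): A_n = (252 − 2×29)×6 = 1164 mm² (U = 1.0, A_e = A_n). φR_n = 0.75 × 400 × 1164 = 349.2 kN.
Tension yield (gross): A_g = 252×6 = 1512 mm². φR_n = 0.90 × 250 × 1512 = 340.2 kN.
Block shear: shear path 2×[41+1×71] = 2×112 mm, A_gv = 1344, A_nv = 2×(112 − 1.5×29)×6 = 822 mm²; tension across gage: (74 − 1×29)×6 = 270 mm². R_n = min(0.6×400×822, 0.6×250×1344) + 1.0×400×270 = min(197.28, 201.6) + 108 = 305.28 kN. φR_n = 0.75 × 305.28 = 229.0 kN.
Governing: min(504.9, 308.9, 349.2, 340.2, 229.0) = 229.0 kN → block shear.

229.0 kN (block shear governs)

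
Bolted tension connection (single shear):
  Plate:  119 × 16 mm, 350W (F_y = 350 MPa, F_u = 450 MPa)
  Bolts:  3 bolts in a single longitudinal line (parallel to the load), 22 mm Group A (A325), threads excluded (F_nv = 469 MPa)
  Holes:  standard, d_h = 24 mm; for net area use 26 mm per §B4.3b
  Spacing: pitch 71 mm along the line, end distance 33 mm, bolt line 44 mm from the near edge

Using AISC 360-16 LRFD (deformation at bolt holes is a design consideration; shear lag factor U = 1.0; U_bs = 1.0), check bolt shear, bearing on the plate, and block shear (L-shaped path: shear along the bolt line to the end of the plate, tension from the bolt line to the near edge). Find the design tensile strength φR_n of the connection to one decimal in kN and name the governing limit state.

Bolt shear: A_b = π(22)²/4 = 380.13 mm². φR_n = 0.75 × 469 × 380.13 × 3 × 1 = 401.1 kN.
Bearing (16 mm plate, F_u = 450 MPa): end bolts L_c = 33 − 24/2 = 21, R_n = min(1.2×21×16×450, 2.4×22×16×450) = 181.44 kN/bolt; interior L_c = 71 − 24 = 47, R_n = 380.16 kN/bolt. φR_n = 0.75 × (1×181.44 + 2×380.16) = 706.3 kN.
Block shear: shear path 1×[33+2×71] = 1×175 mm, A_gv = 2800, A_nv = 1×(175 − 2.5×26)×16 = 1760 mm²; tension to near edge: (44 − 0.5×26)×16 = 496 mm². R_n = min(0.6×450×1760, 0.6×350×2800) + 1.0×450×496 = min(475.2, 588) + 223.2 = 698.4 kN. φR_n = 0.75 × 698.4 = 523.8 kN.
Governing: min(401.1, 706.3, 523.8) = 401.1 kN → bolt shear.

401.1 kN (bolt shear governs)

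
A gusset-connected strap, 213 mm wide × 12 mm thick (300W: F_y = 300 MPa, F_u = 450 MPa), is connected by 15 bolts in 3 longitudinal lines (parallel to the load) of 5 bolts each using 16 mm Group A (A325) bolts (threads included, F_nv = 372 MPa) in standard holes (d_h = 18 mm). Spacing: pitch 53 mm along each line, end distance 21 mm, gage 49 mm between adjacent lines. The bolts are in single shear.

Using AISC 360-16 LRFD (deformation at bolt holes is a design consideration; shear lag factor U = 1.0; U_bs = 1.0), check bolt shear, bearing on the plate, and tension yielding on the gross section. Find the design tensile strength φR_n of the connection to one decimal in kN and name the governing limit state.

690.1 kN (gross-section yield governs)

Bolt shear: A_b = π(16)²/4 = 201.06 mm². φR_n = 0.75 × 372 × 201.06 × 15 × 1 = 841.4 kN.
Bearing (12 mm plate, F_u = 450 MPa): end bolts L_c = 21 − 18/2 = 12, R_n = min(1.2×12×12×450, 2.4×16×12×450) = 77.76 kN/bolt; interior L_c = 53 − 18 = 35, R_n = 207.36 kN/bolt. φR_n = 0.75 × (3×77.76 + 12×207.36) = 2041.2 kN.
Tension yield (gross): A_g = 213×12 = 2556 mm². φR_n = 0.90 × 300 × 2556 = 690.1 kN.
Governing: min(841.4, 2041.2, 690.1) = 690.1 kN → gross-section yield.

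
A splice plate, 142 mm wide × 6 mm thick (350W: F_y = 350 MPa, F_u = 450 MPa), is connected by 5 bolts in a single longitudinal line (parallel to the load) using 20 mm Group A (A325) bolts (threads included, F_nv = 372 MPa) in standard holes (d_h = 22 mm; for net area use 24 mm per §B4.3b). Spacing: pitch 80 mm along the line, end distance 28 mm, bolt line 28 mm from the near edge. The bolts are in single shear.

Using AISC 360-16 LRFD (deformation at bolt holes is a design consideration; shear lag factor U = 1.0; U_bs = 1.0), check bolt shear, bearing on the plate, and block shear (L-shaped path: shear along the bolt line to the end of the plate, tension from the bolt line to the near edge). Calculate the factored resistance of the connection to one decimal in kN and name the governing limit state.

324.0 kN (block shear governs)

Bolt shear: A_b = π(20)²/4 = 314.16 mm². φR_n = 0.75 × 372 × 314.16 × 5 × 1 = 438.3 kN.
Bearing (6 mm plate, F_u = 450 MPa): end bolts L_c = 28 − 22/2 = 17, R_n = min(1.2×17×6×450, 2.4×20×6×450) = 55.08 kN/bolt; interior L_c = 80 − 22 = 58, R_n = 129.6 kN/bolt. φR_n = 0.75 × (1×55.08 + 4×129.6) = 430.1 kN.
Block shear: shear path 1×[28+4×80] = 1×348 mm, A_gv = 2088, A_nv = 1×(348 − 4.5×24)×6 = 1440 mm²; tension to near edge: (28 − 0.5×24)×6 = 96 mm². R_n = min(0.6×450×1440, 0.6×350×2088) + 1.0×450×96 = min(388.8, 438.48) + 43.2 = 432 kN. φR_n = 0.75 × 432 = 324.0 kN.
Governing: min(438.3, 430.1, 324.0) = 324.0 kN → block shear.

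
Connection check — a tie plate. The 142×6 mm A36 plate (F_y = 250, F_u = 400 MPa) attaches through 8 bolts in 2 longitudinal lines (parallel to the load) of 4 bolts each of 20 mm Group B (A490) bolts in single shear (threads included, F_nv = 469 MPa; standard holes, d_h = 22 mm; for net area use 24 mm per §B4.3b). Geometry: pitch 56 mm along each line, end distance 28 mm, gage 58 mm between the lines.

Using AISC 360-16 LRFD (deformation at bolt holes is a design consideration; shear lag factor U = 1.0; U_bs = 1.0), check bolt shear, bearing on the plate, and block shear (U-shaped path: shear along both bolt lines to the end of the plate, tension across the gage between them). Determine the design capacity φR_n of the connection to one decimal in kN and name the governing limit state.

Bolt shear: A_b = π(20)²/4 = 314.16 mm². φR_n = 0.75 × 469 × 314.16 × 8 × 1 = 884.0 kN.
Bearing (6 mm plate, F_u = 400 MPa): end bolts L_c = 28 − 22/2 = 17, R_n = min(1.2×17×6×400, 2.4×20×6×400) = 48.96 kN/bolt; interior L_c = 56 − 22 = 34, R_n = 97.92 kN/bolt. φR_n = 0.75 × (2×48.96 + 6×97.92) = 514.1 kN.
Block shear: shear path 2×[28+3×56] = 2×196 mm, A_gv = 2352, A_nv = 2×(196 − 3.5×24)×6 = 1344 mm²; tension across gage: (58 − 1×24)×6 = 204 mm². R_n = min(0.6×400×1344, 0.6×250×2352) + 1.0×400×204 = min(322.56, 352.8) + 81.6 = 404.16 kN. φR_n = 0.75 × 404.16 = 303.1 kN.
Governing: min(884.0, 514.1, 303.1) = 303.1 kN → block shear.

303.1 kN (block shear governs)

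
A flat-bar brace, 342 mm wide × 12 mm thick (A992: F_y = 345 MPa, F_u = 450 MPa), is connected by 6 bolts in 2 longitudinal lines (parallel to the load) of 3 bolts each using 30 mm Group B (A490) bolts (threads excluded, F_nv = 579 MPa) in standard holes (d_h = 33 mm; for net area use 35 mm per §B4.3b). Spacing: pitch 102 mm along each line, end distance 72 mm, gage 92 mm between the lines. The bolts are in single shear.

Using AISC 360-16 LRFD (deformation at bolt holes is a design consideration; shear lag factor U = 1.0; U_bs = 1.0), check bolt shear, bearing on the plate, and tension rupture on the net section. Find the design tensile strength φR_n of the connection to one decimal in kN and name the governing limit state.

1101.6 kN (net-section rupture governs)

Bolt shear: A_b = π(30)²/4 = 706.86 mm². φR_n = 0.75 × 579 × 706.86 × 6 × 1 = 1841.7 kN.
Bearing (12 mm plate, F_u = 450 MPa): end bolts L_c = 72 − 33/2 = 55.5, R_n = min(1.2×55.5×12×450, 2.4×30×12×450) = 359.64 kN/bolt; interior L_c = 102 − 33 = 69, R_n = 388.8 kN/bolt. φR_n = 0.75 × (2×359.64 + 4×388.8) = 1705.9 kN.
Tension rupture (net): A_n = (342 − 2×35)×12 = 3264 mm² (U = 1.0, A_e = A_n). φR_n = 0.75 × 450 × 3264 = 1101.6 kN.
Governing: min(1841.7, 1705.9, 1101.6) = 1101.6 kN → net-section rupture.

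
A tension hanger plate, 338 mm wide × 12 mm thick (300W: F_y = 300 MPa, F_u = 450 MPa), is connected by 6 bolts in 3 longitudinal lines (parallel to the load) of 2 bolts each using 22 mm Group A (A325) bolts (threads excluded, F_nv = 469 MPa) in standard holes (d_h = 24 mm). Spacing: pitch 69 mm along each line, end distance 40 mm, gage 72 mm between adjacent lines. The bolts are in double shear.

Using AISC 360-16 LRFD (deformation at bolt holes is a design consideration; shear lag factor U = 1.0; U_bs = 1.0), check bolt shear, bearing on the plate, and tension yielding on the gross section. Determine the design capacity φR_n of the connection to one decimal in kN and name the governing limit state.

Bolt shear: A_b = π(22)²/4 = 380.13 mm². φR_n = 0.75 × 469 × 380.13 × 6 × 2 = 1604.5 kN.
Bearing (12 mm plate, F_u = 450 MPa): end bolts L_c = 40 − 24/2 = 28, R_n = min(1.2×28×12×450, 2.4×22×12×450) = 181.44 kN/bolt; interior L_c = 69 − 24 = 45, R_n = 285.12 kN/bolt. φR_n = 0.75 × (3×181.44 + 3×285.12) = 1049.8 kN.
Tension yield (gross): A_g = 338×12 = 4056 mm². φR_n = 0.90 × 300 × 4056 = 1095.1 kN.
Governing: min(1604.5, 1049.8, 1095.1) = 1049.8 kN → bearing.

1049.8 kN (bearing governs)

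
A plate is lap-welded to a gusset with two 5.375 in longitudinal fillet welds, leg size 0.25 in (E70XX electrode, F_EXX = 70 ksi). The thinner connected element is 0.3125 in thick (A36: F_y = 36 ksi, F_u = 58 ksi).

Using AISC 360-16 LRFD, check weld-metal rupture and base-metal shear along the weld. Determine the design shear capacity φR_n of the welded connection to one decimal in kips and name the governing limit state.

59.9 kips (weld metal governs)

Weld metal: throat = 0.707×0.25 = 0.17675 in, L = 2×5.375 = 10.75 in. φR_n = 0.75 × 0.6 × 70 × 0.17675 × 10.75 = 59.9 kips.
Base metal shear (0.3125 in plate): yield φR_n = 1.0×0.6×36×0.3125×10.75 = 72.6 kips; rupture φR_n = 0.75×0.6×58×0.3125×10.75 = 87.7 kips; take 72.6 kips (yield).
Governing: min(59.9, 72.6) = 59.9 kips → weld metal.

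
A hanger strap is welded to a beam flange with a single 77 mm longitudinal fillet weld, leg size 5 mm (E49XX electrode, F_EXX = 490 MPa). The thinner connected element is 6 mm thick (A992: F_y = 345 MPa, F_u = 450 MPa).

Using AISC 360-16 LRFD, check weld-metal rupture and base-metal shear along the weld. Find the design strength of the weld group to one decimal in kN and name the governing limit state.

Weld metal: throat = 0.707×5 = 3.535 mm, L = 77 mm. φR_n = 0.75 × 0.6 × 490 × 3.535 × 77 = 60.0 kN.
Base metal shear (6 mm plate): yield φR_n = 1.0×0.6×345×6×77 = 95.6 kN; rupture φR_n = 0.75×0.6×450×6×77 = 93.6 kN; take 93.6 kN (rupture).
Governing: min(60.0, 93.6) = 60.0 kN → weld metal.

60.0 kN (weld metal governs)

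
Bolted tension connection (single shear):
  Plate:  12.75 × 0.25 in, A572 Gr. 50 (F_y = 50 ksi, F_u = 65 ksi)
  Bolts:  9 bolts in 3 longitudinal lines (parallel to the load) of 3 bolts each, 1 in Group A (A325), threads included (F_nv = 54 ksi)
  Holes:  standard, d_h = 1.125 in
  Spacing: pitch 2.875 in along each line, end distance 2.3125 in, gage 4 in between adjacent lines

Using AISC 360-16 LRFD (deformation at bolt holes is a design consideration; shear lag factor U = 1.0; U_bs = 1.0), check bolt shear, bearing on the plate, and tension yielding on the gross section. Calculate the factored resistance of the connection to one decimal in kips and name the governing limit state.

Bolt shear: A_b = π(1)²/4 = 0.7854 in². φR_n = 0.75 × 54 × 0.7854 × 9 × 1 = 286.3 kips.
Bearing (0.25 in plate, F_u = 65 ksi): end bolts L_c = 2.3125 − 1.125/2 = 1.75, R_n = min(1.2×1.75×0.25×65, 2.4×1×0.25×65) = 34.125 kips/bolt; interior L_c = 2.875 − 1.125 = 1.75, R_n = 34.125 kips/bolt. φR_n = 0.75 × (3×34.125 + 6×34.125) = 230.3 kips.
Tension yield (gross): A_g = 12.75×0.25 = 3.1875 in². φR_n = 0.90 × 50 × 3.1875 = 143.4 kips.
Governing: min(286.3, 230.3, 143.4) = 143.4 kips → gross-section yield.

143.4 kips (gross-section yield governs)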